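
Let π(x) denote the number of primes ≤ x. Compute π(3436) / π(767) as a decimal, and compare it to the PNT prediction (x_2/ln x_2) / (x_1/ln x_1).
π(3436)/π(767) = 481/135 ≈ 3.5630;  PNT prediction ≈ 3.6547.

π(767) = 135 and π(3436) = 481, so π(3436)/π(767) ≈ 3.5630. The PNT-predicted ratio is (3436/ln(3436)) / (767/ln(767)) ≈ 3.6547. The two agree to within a few percent, as expected.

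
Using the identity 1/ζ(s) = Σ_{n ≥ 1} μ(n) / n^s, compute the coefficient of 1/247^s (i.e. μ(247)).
μ(247) = 1

Factor n = 247 = 13 · 19. μ(n) = 0 if any exponent ≥ 2 (not squarefree); otherwise μ(n) = (−1)^{ω(n)} where ω(n) is the number of distinct prime factors. Applying: μ(247) = 1.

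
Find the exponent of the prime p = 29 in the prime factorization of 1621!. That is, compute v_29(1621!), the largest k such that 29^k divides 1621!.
v_29(1621!) = 56

Legendre's formula: v_p(n!) = Σ_{k ≥ 1} ⌊n / p^k⌋. For p = 29, n = 1621, the terms are:
  ⌊1621/29^1⌋ = ⌊1621/29⌋ = 55
  ⌊1621/29^2⌋ = ⌊1621/841⌋ = 1
(the next term ⌊1621/29^3⌋ = 0, terminating the sum). Summing: v_29(1621!) = 55 + 1 = 56.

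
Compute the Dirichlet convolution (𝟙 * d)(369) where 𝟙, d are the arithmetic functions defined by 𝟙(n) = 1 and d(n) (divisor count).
(𝟙 * d)(369) = 18

Divisors of 369: [1, 3, 9, 41, 123, 369]. For each d | 369:
  d = 1: 𝟙(1) · d(369/1) = 1 · 6 = 6
  d = 3: 𝟙(3) · d(369/3) = 1 · 4 = 4
  d = 9: 𝟙(9) · d(369/9) = 1 · 2 = 2
  d = 41: 𝟙(41) · d(369/41) = 1 · 3 = 3
  d = 123: 𝟙(123) · d(369/123) = 1 · 2 = 2
  d = 369: 𝟙(369) · d(369/369) = 1 · 1 = 1
Summing: (𝟙 * d)(369) = 6 + 4 + 2 + 3 + 2 + 1 = 18.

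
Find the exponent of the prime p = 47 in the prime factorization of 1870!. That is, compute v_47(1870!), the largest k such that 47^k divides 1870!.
v_47(1870!) = 39

Legendre's formula: v_p(n!) = Σ_{k ≥ 1} ⌊n / p^k⌋. For p = 47, n = 1870, the terms are:
  ⌊1870/47^1⌋ = ⌊1870/47⌋ = 39
(the next term ⌊1870/47^2⌋ = 0, terminating the sum). Summing: v_47(1870!) = 39 = 39.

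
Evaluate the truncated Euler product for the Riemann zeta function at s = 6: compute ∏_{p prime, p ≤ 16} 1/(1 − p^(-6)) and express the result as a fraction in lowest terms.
∏ = 14388679339409375/14143390691632128

The primes p ≤ 16 are [2, 3, 5, 7, 11, 13]. For each prime, (1 − 1/p^6)^(-1) = p^6 / (p^6 − 1). The product is (1 − 1/2^6)^(-1), (1 − 1/3^6)^(-1), (1 − 1/5^6)^(-1), (1 − 1/7^6)^(-1), (1 − 1/11^6)^(-1), (1 − 1/13^6)^(-1) = ∏ p^6 / (p^6 − 1) = 14388679339409375/14143390691632128.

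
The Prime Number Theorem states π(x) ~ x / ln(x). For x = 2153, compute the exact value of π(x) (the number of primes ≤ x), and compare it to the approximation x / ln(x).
π(2153) = 325;  x/ln(x) ≈ 280.54;  relative error ≈ 13.68%.

Directly count primes up to 2153: π(2153) = 325. The PNT approximation gives 2153/ln(2153) ≈ 2153/7.67462 ≈ 280.54. Relative error (π(x) − x/ln(x)) / π(x) ≈ 13.68%; the approximation is known to undercount slightly (Li(x) is a better estimate).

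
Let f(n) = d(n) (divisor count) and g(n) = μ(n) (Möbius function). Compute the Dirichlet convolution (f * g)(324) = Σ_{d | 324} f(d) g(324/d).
(d * μ)(324) = 1

Divisors of 324: [1, 2, 3, 4, 6, 9, 12, 18, 27, 36, 54, 81, 108, 162, 324]. For each d | 324:
  d = 1: d(1) · μ(324/1) = 1 · 0 = 0
  d = 2: d(2) · μ(324/2) = 2 · 0 = 0
  d = 3: d(3) · μ(324/3) = 2 · 0 = 0
  d = 4: d(4) · μ(324/4) = 3 · 0 = 0
  d = 6: d(6) · μ(324/6) = 4 · 0 = 0
  d = 9: d(9) · μ(324/9) = 3 · 0 = 0
  d = 12: d(12) · μ(324/12) = 6 · 0 = 0
  d = 18: d(18) · μ(324/18) = 6 · 0 = 0
  d = 27: d(27) · μ(324/27) = 4 · 0 = 0
  d = 36: d(36) · μ(324/36) = 9 · 0 = 0
  d = 54: d(54) · μ(324/54) = 8 · 1 = 8
  d = 81: d(81) · μ(324/81) = 5 · 0 = 0
  d = 108: d(108) · μ(324/108) = 12 · -1 = -12
  d = 162: d(162) · μ(324/162) = 10 · -1 = -10
  d = 324: d(324) · μ(324/324) = 15 · 1 = 15
Summing: (d * μ)(324) = 0 + 0 + 0 + 0 + 0 + 0 + 0 + 0 + 0 + 0 + 8 + 0 + -12 + -10 + 15 = 1.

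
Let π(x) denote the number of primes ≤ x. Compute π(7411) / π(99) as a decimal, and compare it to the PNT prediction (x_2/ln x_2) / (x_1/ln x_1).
π(7411)/π(99) = 940/25 ≈ 37.6000;  PNT prediction ≈ 38.6034.

π(99) = 25 and π(7411) = 940, so π(7411)/π(99) ≈ 37.6000. The PNT-predicted ratio is (7411/ln(7411)) / (99/ln(99)) ≈ 38.6034. The two agree to within a few percent, as expected.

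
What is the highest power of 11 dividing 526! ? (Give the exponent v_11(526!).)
v_11(526!) = 51

Legendre's formula: v_p(n!) = Σ_{k ≥ 1} ⌊n / p^k⌋. For p = 11, n = 526, the terms are:
  ⌊526/11^1⌋ = ⌊526/11⌋ = 47
  ⌊526/11^2⌋ = ⌊526/121⌋ = 4
(the next term ⌊526/11^3⌋ = 0, terminating the sum). Summing: v_11(526!) = 47 + 4 = 51.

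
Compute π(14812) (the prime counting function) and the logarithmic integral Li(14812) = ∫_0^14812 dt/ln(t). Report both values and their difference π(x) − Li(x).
π(14812) = 1734;  Li(14812) ≈ 1757.06;  π(x) − Li(x) ≈ -23.06.

Direct count of primes ≤ 14812 gives π(14812) = 1734. Numerical evaluation of the logarithmic integral gives Li(14812) ≈ 1757.06. The difference π(x) − Li(x) ≈ -23.06 is typically negative for small/moderate x (Li(x) overestimates), though Littlewood's theorem shows this sign changes infinitely often.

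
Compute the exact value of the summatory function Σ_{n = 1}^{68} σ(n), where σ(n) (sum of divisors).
Σ_{n ≤ 68} σ(n) = 3825

Compute σ(n) for each 1 ≤ n ≤ 68: σ(1) = 1, σ(2) = 3, σ(3) = 4, σ(4) = 7, σ(5) = 6, σ(6) = 12, σ(7) = 8, σ(8) = 15, σ(9) = 13, σ(10) = 18, σ(11) = 12, σ(12) = 28, σ(13) = 14, σ(14) = 24, σ(15) = 24, σ(16) = 31, σ(17) = 18, σ(18) = 39, σ(19) = 20, σ(20) = 42, σ(21) = 32, σ(22) = 36, σ(23) = 24, σ(24) = 60, σ(25) = 31, σ(26) = 42, σ(27) = 40, σ(28) = 56, σ(29) = 30, σ(30) = 72, σ(31) = 32, σ(32) = 63, σ(33) = 48, σ(34) = 54, σ(35) = 48, σ(36) = 91, σ(37) = 38, σ(38) = 60, σ(39) = 56, σ(40) = 90, σ(41) = 42, σ(42) = 96, σ(43) = 44, σ(44) = 84, σ(45) = 78, σ(46) = 72, σ(47) = 48, σ(48) = 124, σ(49) = 57, σ(50) = 93, σ(51) = 72, σ(52) = 98, σ(53) = 54, σ(54) = 120, σ(55) = 72, σ(56) = 120, σ(57) = 80, σ(58) = 90, σ(59) = 60, σ(60) = 168, σ(61) = 62, σ(62) = 96, σ(63) = 104, σ(64) = 127, σ(65) = 84, σ(66) = 144, σ(67) = 68, σ(68) = 126. Summing all 68 values: 3825. (Average order: Σ_{n ≤ x} σ(n) ~ (π²/12) x². For x = 68, (π²/12)·68² ≈ 3803.09.)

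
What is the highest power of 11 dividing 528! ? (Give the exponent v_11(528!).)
v_11(528!) = 52

Legendre's formula: v_p(n!) = Σ_{k ≥ 1} ⌊n / p^k⌋. For p = 11, n = 528, the terms are:
  ⌊528/11^1⌋ = ⌊528/11⌋ = 48
  ⌊528/11^2⌋ = ⌊528/121⌋ = 4
(the next term ⌊528/11^3⌋ = 0, terminating the sum). Summing: v_11(528!) = 48 + 4 = 52.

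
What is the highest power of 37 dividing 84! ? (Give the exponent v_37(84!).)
v_37(84!) = 2

Legendre's formula: v_p(n!) = Σ_{k ≥ 1} ⌊n / p^k⌋. For p = 37, n = 84, the terms are:
  ⌊84/37^1⌋ = ⌊84/37⌋ = 2
(the next term ⌊84/37^2⌋ = 0, terminating the sum). Summing: v_37(84!) = 2 = 2.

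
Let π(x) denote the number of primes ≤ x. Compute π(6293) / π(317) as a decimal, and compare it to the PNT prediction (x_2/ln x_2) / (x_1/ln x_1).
π(6293)/π(317) = 818/66 ≈ 12.3939;  PNT prediction ≈ 13.0698.

π(317) = 66 and π(6293) = 818, so π(6293)/π(317) ≈ 12.3939. The PNT-predicted ratio is (6293/ln(6293)) / (317/ln(317)) ≈ 13.0698. The two agree to within a few percent, as expected.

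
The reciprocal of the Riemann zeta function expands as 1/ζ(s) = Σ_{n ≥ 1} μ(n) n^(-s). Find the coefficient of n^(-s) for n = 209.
μ(209) = 1

Factor n = 209 = 11 · 19. μ(n) = 0 if any exponent ≥ 2 (not squarefree); otherwise μ(n) = (−1)^{ω(n)} where ω(n) is the number of distinct prime factors. Applying: μ(209) = 1.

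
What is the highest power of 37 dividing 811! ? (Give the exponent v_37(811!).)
v_37(811!) = 21

Legendre's formula: v_p(n!) = Σ_{k ≥ 1} ⌊n / p^k⌋. For p = 37, n = 811, the terms are:
  ⌊811/37^1⌋ = ⌊811/37⌋ = 21
(the next term ⌊811/37^2⌋ = 0, terminating the sum). Summing: v_37(811!) = 21 = 21.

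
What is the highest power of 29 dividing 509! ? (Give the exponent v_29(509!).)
v_29(509!) = 17

Legendre's formula: v_p(n!) = Σ_{k ≥ 1} ⌊n / p^k⌋. For p = 29, n = 509, the terms are:
  ⌊509/29^1⌋ = ⌊509/29⌋ = 17
(the next term ⌊509/29^2⌋ = 0, terminating the sum). Summing: v_29(509!) = 17 = 17.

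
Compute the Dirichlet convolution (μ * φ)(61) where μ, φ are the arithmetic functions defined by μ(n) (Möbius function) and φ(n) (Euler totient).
(μ * φ)(61) = 59

Divisors of 61: [1, 61]. For each d | 61:
  d = 1: μ(1) · φ(61/1) = 1 · 60 = 60
  d = 61: μ(61) · φ(61/61) = -1 · 1 = -1
Summing: (μ * φ)(61) = 60 + -1 = 59.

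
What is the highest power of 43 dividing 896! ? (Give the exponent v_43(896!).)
v_43(896!) = 20

Legendre's formula: v_p(n!) = Σ_{k ≥ 1} ⌊n / p^k⌋. For p = 43, n = 896, the terms are:
  ⌊896/43^1⌋ = ⌊896/43⌋ = 20
(the next term ⌊896/43^2⌋ = 0, terminating the sum). Summing: v_43(896!) = 20 = 20.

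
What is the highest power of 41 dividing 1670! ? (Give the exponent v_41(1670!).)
v_41(1670!) = 40

Legendre's formula: v_p(n!) = Σ_{k ≥ 1} ⌊n / p^k⌋. For p = 41, n = 1670, the terms are:
  ⌊1670/41^1⌋ = ⌊1670/41⌋ = 40
(the next term ⌊1670/41^2⌋ = 0, terminating the sum). Summing: v_41(1670!) = 40 = 40.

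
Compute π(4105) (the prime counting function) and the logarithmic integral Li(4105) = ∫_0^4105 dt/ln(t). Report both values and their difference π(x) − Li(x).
π(4105) = 565;  Li(4105) ≈ 578.00;  π(x) − Li(x) ≈ -13.00.

Direct count of primes ≤ 4105 gives π(4105) = 565. Numerical evaluation of the logarithmic integral gives Li(4105) ≈ 578.00. The difference π(x) − Li(x) ≈ -13.00 is typically negative for small/moderate x (Li(x) overestimates), though Littlewood's theorem shows this sign changes infinitely often.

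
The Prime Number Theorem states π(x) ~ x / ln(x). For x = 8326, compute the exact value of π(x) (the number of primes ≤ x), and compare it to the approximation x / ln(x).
π(8326) = 1044;  x/ln(x) ≈ 922.33;  relative error ≈ 11.65%.

Directly count primes up to 8326: π(8326) = 1044. The PNT approximation gives 8326/ln(8326) ≈ 8326/9.02714 ≈ 922.33. Relative error (π(x) − x/ln(x)) / π(x) ≈ 11.65%; the approximation is known to undercount slightly (Li(x) is a better estimate).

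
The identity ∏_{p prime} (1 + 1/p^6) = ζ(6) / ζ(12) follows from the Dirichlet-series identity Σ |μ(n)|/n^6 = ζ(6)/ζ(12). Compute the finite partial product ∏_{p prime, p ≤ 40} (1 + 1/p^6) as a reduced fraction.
∏ = 1409064908372656074115629844532678533864664016937571914400/1385384845877129271600296064992669038424816672643778985121

The primes p ≤ 40 are [2, 3, 5, 7, 11, 13, 17, 19, 23, 29, 31, 37]. For each, (1 + 1/p^6) = (p^6 + 1)/p^6. Multiplying these fractions over p ∈ [2, 3, 5, 7, 11, 13, 17, 19, 23, 29, 31, 37] gives 1409064908372656074115629844532678533864664016937571914400/1385384845877129271600296064992669038424816672643778985121. (In the limit P → ∞ this tends to ζ(6)/ζ(12).)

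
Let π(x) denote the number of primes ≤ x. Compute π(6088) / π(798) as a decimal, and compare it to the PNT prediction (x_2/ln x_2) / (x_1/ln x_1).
π(6088)/π(798) = 793/139 ≈ 5.7050;  PNT prediction ≈ 5.8501.

π(798) = 139 and π(6088) = 793, so π(6088)/π(798) ≈ 5.7050. The PNT-predicted ratio is (6088/ln(6088)) / (798/ln(798)) ≈ 5.8501. The two agree to within a few percent, as expected.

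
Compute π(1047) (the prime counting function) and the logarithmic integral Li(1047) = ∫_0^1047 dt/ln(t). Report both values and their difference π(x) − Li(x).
π(1047) = 175;  Li(1047) ≈ 184.39;  π(x) − Li(x) ≈ -9.39.

Direct count of primes ≤ 1047 gives π(1047) = 175. Numerical evaluation of the logarithmic integral gives Li(1047) ≈ 184.39. The difference π(x) − Li(x) ≈ -9.39 is typically negative for small/moderate x (Li(x) overestimates), though Littlewood's theorem shows this sign changes infinitely often.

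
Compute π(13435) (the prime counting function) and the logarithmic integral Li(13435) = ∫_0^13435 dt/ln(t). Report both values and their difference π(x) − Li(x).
π(13435) = 1592;  Li(13435) ≈ 1612.95;  π(x) − Li(x) ≈ -20.95.

Direct count of primes ≤ 13435 gives π(13435) = 1592. Numerical evaluation of the logarithmic integral gives Li(13435) ≈ 1612.95. The difference π(x) − Li(x) ≈ -20.95 is typically negative for small/moderate x (Li(x) overestimates), though Littlewood's theorem shows this sign changes infinitely often.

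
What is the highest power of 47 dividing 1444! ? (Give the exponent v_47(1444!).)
v_47(1444!) = 30

Legendre's formula: v_p(n!) = Σ_{k ≥ 1} ⌊n / p^k⌋. For p = 47, n = 1444, the terms are:
  ⌊1444/47^1⌋ = ⌊1444/47⌋ = 30
(the next term ⌊1444/47^2⌋ = 0, terminating the sum). Summing: v_47(1444!) = 30 = 30.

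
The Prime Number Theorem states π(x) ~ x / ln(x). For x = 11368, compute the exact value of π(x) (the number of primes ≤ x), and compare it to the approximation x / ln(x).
π(11368) = 1372;  x/ln(x) ≈ 1217.32;  relative error ≈ 11.27%.

Directly count primes up to 11368: π(11368) = 1372. The PNT approximation gives 11368/ln(11368) ≈ 11368/9.33856 ≈ 1217.32. Relative error (π(x) − x/ln(x)) / π(x) ≈ 11.27%; the approximation is known to undercount slightly (Li(x) is a better estimate).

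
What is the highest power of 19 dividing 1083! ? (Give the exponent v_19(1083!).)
v_19(1083!) = 60

Legendre's formula: v_p(n!) = Σ_{k ≥ 1} ⌊n / p^k⌋. For p = 19, n = 1083, the terms are:
  ⌊1083/19^1⌋ = ⌊1083/19⌋ = 57
  ⌊1083/19^2⌋ = ⌊1083/361⌋ = 3
(the next term ⌊1083/19^3⌋ = 0, terminating the sum). Summing: v_19(1083!) = 57 + 3 = 60.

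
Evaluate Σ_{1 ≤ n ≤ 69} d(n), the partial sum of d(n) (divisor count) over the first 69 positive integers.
Σ_{n ≤ 69} d(n) = 304

Compute d(n) for each 1 ≤ n ≤ 69: d(1) = 1, d(2) = 2, d(3) = 2, d(4) = 3, d(5) = 2, d(6) = 4, d(7) = 2, d(8) = 4, d(9) = 3, d(10) = 4, d(11) = 2, d(12) = 6, d(13) = 2, d(14) = 4, d(15) = 4, d(16) = 5, d(17) = 2, d(18) = 6, d(19) = 2, d(20) = 6, d(21) = 4, d(22) = 4, d(23) = 2, d(24) = 8, d(25) = 3, d(26) = 4, d(27) = 4, d(28) = 6, d(29) = 2, d(30) = 8, d(31) = 2, d(32) = 6, d(33) = 4, d(34) = 4, d(35) = 4, d(36) = 9, d(37) = 2, d(38) = 4, d(39) = 4, d(40) = 8, d(41) = 2, d(42) = 8, d(43) = 2, d(44) = 6, d(45) = 6, d(46) = 4, d(47) = 2, d(48) = 10, d(49) = 3, d(50) = 6, d(51) = 4, d(52) = 6, d(53) = 2, d(54) = 8, d(55) = 4, d(56) = 8, d(57) = 4, d(58) = 4, d(59) = 2, d(60) = 12, d(61) = 2, d(62) = 4, d(63) = 6, d(64) = 7, d(65) = 4, d(66) = 8, d(67) = 2, d(68) = 6, d(69) = 4. Summing all 69 values: 304. (Dirichlet's divisor formula: Σ_{n ≤ x} d(n) = x ln(x) + (2γ − 1) x + O(√x). For x = 69, the asymptotic estimate is ≈ 302.81.)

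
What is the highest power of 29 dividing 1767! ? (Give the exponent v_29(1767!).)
v_29(1767!) = 62

Legendre's formula: v_p(n!) = Σ_{k ≥ 1} ⌊n / p^k⌋. For p = 29, n = 1767, the terms are:
  ⌊1767/29^1⌋ = ⌊1767/29⌋ = 60
  ⌊1767/29^2⌋ = ⌊1767/841⌋ = 2
(the next term ⌊1767/29^3⌋ = 0, terminating the sum). Summing: v_29(1767!) = 60 + 2 = 62.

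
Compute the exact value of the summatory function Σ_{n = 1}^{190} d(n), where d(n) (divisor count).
Σ_{n ≤ 190} d(n) = 1031

Compute d(n) for each 1 ≤ n ≤ 190: d(1) = 1, d(2) = 2, d(3) = 2, d(4) = 3, d(5) = 2, d(6) = 4, d(7) = 2, d(8) = 4, d(9) = 3, d(10) = 4, d(11) = 2, d(12) = 6, d(13) = 2, d(14) = 4, d(15) = 4, d(16) = 5, d(17) = 2, d(18) = 6, d(19) = 2, d(20) = 6, d(21) = 4, d(22) = 4, d(23) = 2, d(24) = 8, d(25) = 3, d(26) = 4, d(27) = 4, d(28) = 6, d(29) = 2, d(30) = 8, d(31) = 2, d(32) = 6, d(33) = 4, d(34) = 4, d(35) = 4, d(36) = 9, d(37) = 2, d(38) = 4, d(39) = 4, d(40) = 8, d(41) = 2, d(42) = 8, d(43) = 2, d(44) = 6, d(45) = 6, d(46) = 4, d(47) = 2, d(48) = 10, d(49) = 3, d(50) = 6, d(51) = 4, d(52) = 6, d(53) = 2, d(54) = 8, d(55) = 4, d(56) = 8, d(57) = 4, d(58) = 4, d(59) = 2, d(60) = 12, d(61) = 2, d(62) = 4, d(63) = 6, d(64) = 7, d(65) = 4, d(66) = 8, d(67) = 2, d(68) = 6, d(69) = 4, d(70) = 8, d(71) = 2, d(72) = 12, d(73) = 2, d(74) = 4, d(75) = 6, d(76) = 6, d(77) = 4, d(78) = 8, d(79) = 2, d(80) = 10, d(81) = 5, d(82) = 4, d(83) = 2, d(84) = 12, d(85) = 4, d(86) = 4, d(87) = 4, d(88) = 8, d(89) = 2, d(90) = 12, d(91) = 4, d(92) = 6, d(93) = 4, d(94) = 4, d(95) = 4, d(96) = 12, d(97) = 2, d(98) = 6, d(99) = 6, d(100) = 9, d(101) = 2, d(102) = 8, d(103) = 2, d(104) = 8, d(105) = 8, d(106) = 4, d(107) = 2, d(108) = 12, d(109) = 2, d(110) = 8, d(111) = 4, d(112) = 10, d(113) = 2, d(114) = 8, d(115) = 4, d(116) = 6, d(117) = 6, d(118) = 4, d(119) = 4, d(120) = 16, d(121) = 3, d(122) = 4, d(123) = 4, d(124) = 6, d(125) = 4, d(126) = 12, d(127) = 2, d(128) = 8, d(129) = 4, d(130) = 8, d(131) = 2, d(132) = 12, d(133) = 4, d(134) = 4, d(135) = 8, d(136) = 8, d(137) = 2, d(138) = 8, d(139) = 2, d(140) = 12, d(141) = 4, d(142) = 4, d(143) = 4, d(144) = 15, d(145) = 4, d(146) = 4, d(147) = 6, d(148) = 6, d(149) = 2, d(150) = 12, d(151) = 2, d(152) = 8, d(153) = 6, d(154) = 8, d(155) = 4, d(156) = 12, d(157) = 2, d(158) = 4, d(159) = 4, d(160) = 12, d(161) = 4, d(162) = 10, d(163) = 2, d(164) = 6, d(165) = 8, d(166) = 4, d(167) = 2, d(168) = 16, d(169) = 3, d(170) = 8, d(171) = 6, d(172) = 6, d(173) = 2, d(174) = 8, d(175) = 6, d(176) = 10, d(177) = 4, d(178) = 4, d(179) = 2, d(180) = 18, d(181) = 2, d(182) = 8, d(183) = 4, d(184) = 8, d(185) = 4, d(186) = 8, d(187) = 4, d(188) = 6, d(189) = 8, d(190) = 8. Summing all 190 values: 1031. (Dirichlet's divisor formula: Σ_{n ≤ x} d(n) = x ln(x) + (2γ − 1) x + O(√x). For x = 190, the asymptotic estimate is ≈ 1026.28.)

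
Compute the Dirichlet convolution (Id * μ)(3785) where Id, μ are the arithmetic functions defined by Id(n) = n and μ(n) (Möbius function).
(Id * μ)(3785) = 3024

Divisors of 3785: [1, 5, 757, 3785]. For each d | 3785:
  d = 1: Id(1) · μ(3785/1) = 1 · 1 = 1
  d = 5: Id(5) · μ(3785/5) = 5 · -1 = -5
  d = 757: Id(757) · μ(3785/757) = 757 · -1 = -757
  d = 3785: Id(3785) · μ(3785/3785) = 3785 · 1 = 3785
Summing: (Id * μ)(3785) = 1 + -5 + -757 + 3785 = 3024.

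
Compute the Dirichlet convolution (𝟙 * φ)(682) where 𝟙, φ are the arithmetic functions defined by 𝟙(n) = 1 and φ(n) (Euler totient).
(𝟙 * φ)(682) = 682

Divisors of 682: [1, 2, 11, 22, 31, 62, 341, 682]. For each d | 682:
  d = 1: 𝟙(1) · φ(682/1) = 1 · 300 = 300
  d = 2: 𝟙(2) · φ(682/2) = 1 · 300 = 300
  d = 11: 𝟙(11) · φ(682/11) = 1 · 30 = 30
  d = 22: 𝟙(22) · φ(682/22) = 1 · 30 = 30
  d = 31: 𝟙(31) · φ(682/31) = 1 · 10 = 10
  d = 62: 𝟙(62) · φ(682/62) = 1 · 10 = 10
  d = 341: 𝟙(341) · φ(682/341) = 1 · 1 = 1
  d = 682: 𝟙(682) · φ(682/682) = 1 · 1 = 1
Summing: (𝟙 * φ)(682) = 300 + 300 + 30 + 30 + 10 + 10 + 1 + 1 = 682.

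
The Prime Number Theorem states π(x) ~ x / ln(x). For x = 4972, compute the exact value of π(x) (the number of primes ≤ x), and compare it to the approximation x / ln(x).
π(4972) = 665;  x/ln(x) ≈ 584.15;  relative error ≈ 12.16%.

Directly count primes up to 4972: π(4972) = 665. The PNT approximation gives 4972/ln(4972) ≈ 4972/8.51158 ≈ 584.15. Relative error (π(x) − x/ln(x)) / π(x) ≈ 12.16%; the approximation is known to undercount slightly (Li(x) is a better estimate).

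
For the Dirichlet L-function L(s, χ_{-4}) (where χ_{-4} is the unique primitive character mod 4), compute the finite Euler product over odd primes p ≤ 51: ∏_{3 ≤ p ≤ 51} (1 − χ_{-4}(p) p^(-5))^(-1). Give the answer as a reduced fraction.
∏ = 7508883803148623376075754946450365737429310788606076172798130278074505/7537845509642297199917174706861149114875564283464393121061743521431552

The odd primes p ≤ 51 are [3, 5, 7, 11, 13, 17, 19, 23, 29, 31, 37, 41, 43, 47]. For each, χ(p) = 1 if p ≡ 1 mod 4, χ(p) = −1 if p ≡ 3 mod 4. Taking (1 − χ(p)/p^5)^(-1) = p^5/(p^5 − χ(p)): (1 − (-1)/3^5)^(-1) · (1 − (1)/5^5)^(-1) · (1 − (-1)/7^5)^(-1) · (1 − (-1)/11^5)^(-1) · (1 − (1)/13^5)^(-1) · (1 − (1)/17^5)^(-1) · (1 − (-1)/19^5)^(-1) · (1 − (-1)/23^5)^(-1) · (1 − (1)/29^5)^(-1) · (1 − (-1)/31^5)^(-1) · (1 − (1)/37^5)^(-1) · (1 − (1)/41^5)^(-1) · (1 − (-1)/43^5)^(-1) · (1 − (-1)/47^5)^(-1) = 7508883803148623376075754946450365737429310788606076172798130278074505/7537845509642297199917174706861149114875564283464393121061743521431552.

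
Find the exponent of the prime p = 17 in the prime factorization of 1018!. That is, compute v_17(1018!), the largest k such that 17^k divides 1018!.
v_17(1018!) = 62

Legendre's formula: v_p(n!) = Σ_{k ≥ 1} ⌊n / p^k⌋. For p = 17, n = 1018, the terms are:
  ⌊1018/17^1⌋ = ⌊1018/17⌋ = 59
  ⌊1018/17^2⌋ = ⌊1018/289⌋ = 3
(the next term ⌊1018/17^3⌋ = 0, terminating the sum). Summing: v_17(1018!) = 59 + 3 = 62.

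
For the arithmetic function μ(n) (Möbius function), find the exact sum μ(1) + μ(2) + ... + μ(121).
Σ_{n ≤ 121} μ(n) = -3

Compute μ(n) for each 1 ≤ n ≤ 121: μ(1) = 1, μ(2) = -1, μ(3) = -1, μ(4) = 0, μ(5) = -1, μ(6) = 1, μ(7) = -1, μ(8) = 0, μ(9) = 0, μ(10) = 1, μ(11) = -1, μ(12) = 0, μ(13) = -1, μ(14) = 1, μ(15) = 1, μ(16) = 0, μ(17) = -1, μ(18) = 0, μ(19) = -1, μ(20) = 0, μ(21) = 1, μ(22) = 1, μ(23) = -1, μ(24) = 0, μ(25) = 0, μ(26) = 1, μ(27) = 0, μ(28) = 0, μ(29) = -1, μ(30) = -1, μ(31) = -1, μ(32) = 0, μ(33) = 1, μ(34) = 1, μ(35) = 1, μ(36) = 0, μ(37) = -1, μ(38) = 1, μ(39) = 1, μ(40) = 0, μ(41) = -1, μ(42) = -1, μ(43) = -1, μ(44) = 0, μ(45) = 0, μ(46) = 1, μ(47) = -1, μ(48) = 0, μ(49) = 0, μ(50) = 0, μ(51) = 1, μ(52) = 0, μ(53) = -1, μ(54) = 0, μ(55) = 1, μ(56) = 0, μ(57) = 1, μ(58) = 1, μ(59) = -1, μ(60) = 0, μ(61) = -1, μ(62) = 1, μ(63) = 0, μ(64) = 0, μ(65) = 1, μ(66) = -1, μ(67) = -1, μ(68) = 0, μ(69) = 1, μ(70) = -1, μ(71) = -1, μ(72) = 0, μ(73) = -1, μ(74) = 1, μ(75) = 0, μ(76) = 0, μ(77) = 1, μ(78) = -1, μ(79) = -1, μ(80) = 0, μ(81) = 0, μ(82) = 1, μ(83) = -1, μ(84) = 0, μ(85) = 1, μ(86) = 1, μ(87) = 1, μ(88) = 0, μ(89) = -1, μ(90) = 0, μ(91) = 1, μ(92) = 0, μ(93) = 1, μ(94) = 1, μ(95) = 1, μ(96) = 0, μ(97) = -1, μ(98) = 0, μ(99) = 0, μ(100) = 0, μ(101) = -1, μ(102) = -1, μ(103) = -1, μ(104) = 0, μ(105) = -1, μ(106) = 1, μ(107) = -1, μ(108) = 0, μ(109) = -1, μ(110) = -1, μ(111) = 1, μ(112) = 0, μ(113) = -1, μ(114) = -1, μ(115) = 1, μ(116) = 0, μ(117) = 0, μ(118) = 1, μ(119) = 1, μ(120) = 0, μ(121) = 0. Summing all 121 values: -3. (Mertens function M(x) = Σ_{n ≤ x} μ(n); on average M(x) should be small (PNT ⟺ M(x) = o(x)).)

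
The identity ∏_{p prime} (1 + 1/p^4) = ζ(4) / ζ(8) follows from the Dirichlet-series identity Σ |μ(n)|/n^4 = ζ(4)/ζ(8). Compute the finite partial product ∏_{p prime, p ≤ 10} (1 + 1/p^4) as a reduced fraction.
∏ = 262011361/243101250

The primes p ≤ 10 are [2, 3, 5, 7]. For each, (1 + 1/p^4) = (p^4 + 1)/p^4. Multiplying these fractions over p ∈ [2, 3, 5, 7] gives 262011361/243101250. (In the limit P → ∞ this tends to ζ(4)/ζ(8).)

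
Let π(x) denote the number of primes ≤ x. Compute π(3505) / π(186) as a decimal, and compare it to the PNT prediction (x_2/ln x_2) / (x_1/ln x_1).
π(3505)/π(186) = 489/42 ≈ 11.6429;  PNT prediction ≈ 12.0651.

π(186) = 42 and π(3505) = 489, so π(3505)/π(186) ≈ 11.6429. The PNT-predicted ratio is (3505/ln(3505)) / (186/ln(186)) ≈ 12.0651. The two agree to within a few percent, as expected.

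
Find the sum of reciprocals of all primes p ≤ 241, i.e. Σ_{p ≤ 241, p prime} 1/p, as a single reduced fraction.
Σ 1/p = 506873196134241441348690763593294873492730445394823722837469097176314709804649267964680634478659521/256041159035492609053110100510385311995538591998443060216114576417920917800321526504084465112487730

π(241) = 53, so the primes ≤ 241 are [2, 3, 5, 7, 11, 13, 17, 19, 23, 29, 31, 37, 41, 43, 47, 53, 59, 61, 67, 71, 73, 79, 83, 89, 97, 101, 103, 107, 109, 113, 127, 131, 137, 139, 149, 151, 157, 163, 167, 173, 179, 181, 191, 193, 197, 199, 211, 223, 227, 229, 233, 239, 241]. Summing 1/p over these primes: 506873196134241441348690763593294873492730445394823722837469097176314709804649267964680634478659521/256041159035492609053110100510385311995538591998443060216114576417920917800321526504084465112487730 ≈ 1.9797. Mertens estimate ln ln(241) + 0.2615 ≈ 1.9635.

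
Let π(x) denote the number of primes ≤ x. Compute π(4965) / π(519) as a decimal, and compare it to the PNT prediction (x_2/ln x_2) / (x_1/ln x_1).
π(4965)/π(519) = 663/97 ≈ 6.8351;  PNT prediction ≈ 7.0279.

π(519) = 97 and π(4965) = 663, so π(4965)/π(519) ≈ 6.8351. The PNT-predicted ratio is (4965/ln(4965)) / (519/ln(519)) ≈ 7.0279. The two agree to within a few percent, as expected.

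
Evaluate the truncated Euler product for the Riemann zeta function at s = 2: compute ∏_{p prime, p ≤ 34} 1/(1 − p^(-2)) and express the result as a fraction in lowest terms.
∏ = 82920037520482019/50722704772300800

The primes p ≤ 34 are [2, 3, 5, 7, 11, 13, 17, 19, 23, 29, 31]. For each prime, (1 − 1/p^2)^(-1) = p^2 / (p^2 − 1). The product is (1 − 1/2^2)^(-1), (1 − 1/3^2)^(-1), (1 − 1/5^2)^(-1), (1 − 1/7^2)^(-1), (1 − 1/11^2)^(-1), (1 − 1/13^2)^(-1), (1 − 1/17^2)^(-1), (1 − 1/19^2)^(-1), (1 − 1/23^2)^(-1), (1 − 1/29^2)^(-1), (1 − 1/31^2)^(-1) = ∏ p^2 / (p^2 − 1) = 82920037520482019/50722704772300800.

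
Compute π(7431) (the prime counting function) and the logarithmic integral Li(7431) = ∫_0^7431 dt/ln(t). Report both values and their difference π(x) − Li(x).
π(7431) = 941;  Li(7431) ≈ 962.85;  π(x) − Li(x) ≈ -21.85.

Direct count of primes ≤ 7431 gives π(7431) = 941. Numerical evaluation of the logarithmic integral gives Li(7431) ≈ 962.85. The difference π(x) − Li(x) ≈ -21.85 is typically negative for small/moderate x (Li(x) overestimates), though Littlewood's theorem shows this sign changes infinitely often.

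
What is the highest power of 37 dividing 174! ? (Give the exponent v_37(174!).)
v_37(174!) = 4

Legendre's formula: v_p(n!) = Σ_{k ≥ 1} ⌊n / p^k⌋. For p = 37, n = 174, the terms are:
  ⌊174/37^1⌋ = ⌊174/37⌋ = 4
(the next term ⌊174/37^2⌋ = 0, terminating the sum). Summing: v_37(174!) = 4 = 4.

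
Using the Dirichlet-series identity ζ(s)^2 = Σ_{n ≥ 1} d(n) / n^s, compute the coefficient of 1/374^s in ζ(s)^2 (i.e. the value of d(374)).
d(374) = 8

ζ(s)^2 = (Σ 1/m^s)(Σ 1/k^s). The coefficient of 1/n^s in the product is the number of ordered pairs (m, k) with mk = n, which equals d(n). For n = 374, divisors are [1, 2, 11, 17, 22, 34, 187, 374], so d(374) = 8.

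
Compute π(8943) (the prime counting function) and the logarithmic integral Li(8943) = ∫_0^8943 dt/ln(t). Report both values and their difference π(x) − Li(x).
π(8943) = 1112;  Li(8943) ≈ 1130.69;  π(x) − Li(x) ≈ -18.69.

Direct count of primes ≤ 8943 gives π(8943) = 1112. Numerical evaluation of the logarithmic integral gives Li(8943) ≈ 1130.69. The difference π(x) − Li(x) ≈ -18.69 is typically negative for small/moderate x (Li(x) overestimates), though Littlewood's theorem shows this sign changes infinitely often.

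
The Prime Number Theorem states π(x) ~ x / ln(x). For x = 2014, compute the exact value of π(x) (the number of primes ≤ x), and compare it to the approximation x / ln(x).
π(2014) = 305;  x/ln(x) ≈ 264.73;  relative error ≈ 13.20%.

Directly count primes up to 2014: π(2014) = 305. The PNT approximation gives 2014/ln(2014) ≈ 2014/7.60788 ≈ 264.73. Relative error (π(x) − x/ln(x)) / π(x) ≈ 13.20%; the approximation is known to undercount slightly (Li(x) is a better estimate).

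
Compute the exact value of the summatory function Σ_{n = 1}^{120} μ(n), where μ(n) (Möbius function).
Σ_{n ≤ 120} μ(n) = -3

Compute μ(n) for each 1 ≤ n ≤ 120: μ(1) = 1, μ(2) = -1, μ(3) = -1, μ(4) = 0, μ(5) = -1, μ(6) = 1, μ(7) = -1, μ(8) = 0, μ(9) = 0, μ(10) = 1, μ(11) = -1, μ(12) = 0, μ(13) = -1, μ(14) = 1, μ(15) = 1, μ(16) = 0, μ(17) = -1, μ(18) = 0, μ(19) = -1, μ(20) = 0, μ(21) = 1, μ(22) = 1, μ(23) = -1, μ(24) = 0, μ(25) = 0, μ(26) = 1, μ(27) = 0, μ(28) = 0, μ(29) = -1, μ(30) = -1, μ(31) = -1, μ(32) = 0, μ(33) = 1, μ(34) = 1, μ(35) = 1, μ(36) = 0, μ(37) = -1, μ(38) = 1, μ(39) = 1, μ(40) = 0, μ(41) = -1, μ(42) = -1, μ(43) = -1, μ(44) = 0, μ(45) = 0, μ(46) = 1, μ(47) = -1, μ(48) = 0, μ(49) = 0, μ(50) = 0, μ(51) = 1, μ(52) = 0, μ(53) = -1, μ(54) = 0, μ(55) = 1, μ(56) = 0, μ(57) = 1, μ(58) = 1, μ(59) = -1, μ(60) = 0, μ(61) = -1, μ(62) = 1, μ(63) = 0, μ(64) = 0, μ(65) = 1, μ(66) = -1, μ(67) = -1, μ(68) = 0, μ(69) = 1, μ(70) = -1, μ(71) = -1, μ(72) = 0, μ(73) = -1, μ(74) = 1, μ(75) = 0, μ(76) = 0, μ(77) = 1, μ(78) = -1, μ(79) = -1, μ(80) = 0, μ(81) = 0, μ(82) = 1, μ(83) = -1, μ(84) = 0, μ(85) = 1, μ(86) = 1, μ(87) = 1, μ(88) = 0, μ(89) = -1, μ(90) = 0, μ(91) = 1, μ(92) = 0, μ(93) = 1, μ(94) = 1, μ(95) = 1, μ(96) = 0, μ(97) = -1, μ(98) = 0, μ(99) = 0, μ(100) = 0, μ(101) = -1, μ(102) = -1, μ(103) = -1, μ(104) = 0, μ(105) = -1, μ(106) = 1, μ(107) = -1, μ(108) = 0, μ(109) = -1, μ(110) = -1, μ(111) = 1, μ(112) = 0, μ(113) = -1, μ(114) = -1, μ(115) = 1, μ(116) = 0, μ(117) = 0, μ(118) = 1, μ(119) = 1, μ(120) = 0. Summing all 120 values: -3. (Mertens function M(x) = Σ_{n ≤ x} μ(n); on average M(x) should be small (PNT ⟺ M(x) = o(x)).)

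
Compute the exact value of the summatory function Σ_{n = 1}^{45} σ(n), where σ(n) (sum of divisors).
Σ_{n ≤ 45} σ(n) = 1686

Compute σ(n) for each 1 ≤ n ≤ 45: σ(1) = 1, σ(2) = 3, σ(3) = 4, σ(4) = 7, σ(5) = 6, σ(6) = 12, σ(7) = 8, σ(8) = 15, σ(9) = 13, σ(10) = 18, σ(11) = 12, σ(12) = 28, σ(13) = 14, σ(14) = 24, σ(15) = 24, σ(16) = 31, σ(17) = 18, σ(18) = 39, σ(19) = 20, σ(20) = 42, σ(21) = 32, σ(22) = 36, σ(23) = 24, σ(24) = 60, σ(25) = 31, σ(26) = 42, σ(27) = 40, σ(28) = 56, σ(29) = 30, σ(30) = 72, σ(31) = 32, σ(32) = 63, σ(33) = 48, σ(34) = 54, σ(35) = 48, σ(36) = 91, σ(37) = 38, σ(38) = 60, σ(39) = 56, σ(40) = 90, σ(41) = 42, σ(42) = 96, σ(43) = 44, σ(44) = 84, σ(45) = 78. Summing all 45 values: 1686. (Average order: Σ_{n ≤ x} σ(n) ~ (π²/12) x². For x = 45, (π²/12)·45² ≈ 1665.50.)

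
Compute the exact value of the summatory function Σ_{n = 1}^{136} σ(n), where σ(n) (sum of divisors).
Σ_{n ≤ 136} σ(n) = 15305

Compute σ(n) for each 1 ≤ n ≤ 136: σ(1) = 1, σ(2) = 3, σ(3) = 4, σ(4) = 7, σ(5) = 6, σ(6) = 12, σ(7) = 8, σ(8) = 15, σ(9) = 13, σ(10) = 18, σ(11) = 12, σ(12) = 28, σ(13) = 14, σ(14) = 24, σ(15) = 24, σ(16) = 31, σ(17) = 18, σ(18) = 39, σ(19) = 20, σ(20) = 42, σ(21) = 32, σ(22) = 36, σ(23) = 24, σ(24) = 60, σ(25) = 31, σ(26) = 42, σ(27) = 40, σ(28) = 56, σ(29) = 30, σ(30) = 72, σ(31) = 32, σ(32) = 63, σ(33) = 48, σ(34) = 54, σ(35) = 48, σ(36) = 91, σ(37) = 38, σ(38) = 60, σ(39) = 56, σ(40) = 90, σ(41) = 42, σ(42) = 96, σ(43) = 44, σ(44) = 84, σ(45) = 78, σ(46) = 72, σ(47) = 48, σ(48) = 124, σ(49) = 57, σ(50) = 93, σ(51) = 72, σ(52) = 98, σ(53) = 54, σ(54) = 120, σ(55) = 72, σ(56) = 120, σ(57) = 80, σ(58) = 90, σ(59) = 60, σ(60) = 168, σ(61) = 62, σ(62) = 96, σ(63) = 104, σ(64) = 127, σ(65) = 84, σ(66) = 144, σ(67) = 68, σ(68) = 126, σ(69) = 96, σ(70) = 144, σ(71) = 72, σ(72) = 195, σ(73) = 74, σ(74) = 114, σ(75) = 124, σ(76) = 140, σ(77) = 96, σ(78) = 168, σ(79) = 80, σ(80) = 186, σ(81) = 121, σ(82) = 126, σ(83) = 84, σ(84) = 224, σ(85) = 108, σ(86) = 132, σ(87) = 120, σ(88) = 180, σ(89) = 90, σ(90) = 234, σ(91) = 112, σ(92) = 168, σ(93) = 128, σ(94) = 144, σ(95) = 120, σ(96) = 252, σ(97) = 98, σ(98) = 171, σ(99) = 156, σ(100) = 217, σ(101) = 102, σ(102) = 216, σ(103) = 104, σ(104) = 210, σ(105) = 192, σ(106) = 162, σ(107) = 108, σ(108) = 280, σ(109) = 110, σ(110) = 216, σ(111) = 152, σ(112) = 248, σ(113) = 114, σ(114) = 240, σ(115) = 144, σ(116) = 210, σ(117) = 182, σ(118) = 180, σ(119) = 144, σ(120) = 360, σ(121) = 133, σ(122) = 186, σ(123) = 168, σ(124) = 224, σ(125) = 156, σ(126) = 312, σ(127) = 128, σ(128) = 255, σ(129) = 176, σ(130) = 252, σ(131) = 132, σ(132) = 336, σ(133) = 160, σ(134) = 204, σ(135) = 240, σ(136) = 270. Summing all 136 values: 15305. (Average order: Σ_{n ≤ x} σ(n) ~ (π²/12) x². For x = 136, (π²/12)·136² ≈ 15212.35.)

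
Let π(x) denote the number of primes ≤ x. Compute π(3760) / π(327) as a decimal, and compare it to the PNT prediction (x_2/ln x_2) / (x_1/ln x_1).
π(3760)/π(327) = 522/66 ≈ 7.9091;  PNT prediction ≈ 8.0873.

π(327) = 66 and π(3760) = 522, so π(3760)/π(327) ≈ 7.9091. The PNT-predicted ratio is (3760/ln(3760)) / (327/ln(327)) ≈ 8.0873. The two agree to within a few percent, as expected.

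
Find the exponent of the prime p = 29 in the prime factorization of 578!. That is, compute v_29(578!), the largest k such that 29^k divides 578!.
v_29(578!) = 19

Legendre's formula: v_p(n!) = Σ_{k ≥ 1} ⌊n / p^k⌋. For p = 29, n = 578, the terms are:
  ⌊578/29^1⌋ = ⌊578/29⌋ = 19
(the next term ⌊578/29^2⌋ = 0, terminating the sum). Summing: v_29(578!) = 19 = 19.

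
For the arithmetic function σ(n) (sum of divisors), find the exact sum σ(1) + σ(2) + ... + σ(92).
Σ_{n ≤ 92} σ(n) = 7013

Compute σ(n) for each 1 ≤ n ≤ 92: σ(1) = 1, σ(2) = 3, σ(3) = 4, σ(4) = 7, σ(5) = 6, σ(6) = 12, σ(7) = 8, σ(8) = 15, σ(9) = 13, σ(10) = 18, σ(11) = 12, σ(12) = 28, σ(13) = 14, σ(14) = 24, σ(15) = 24, σ(16) = 31, σ(17) = 18, σ(18) = 39, σ(19) = 20, σ(20) = 42, σ(21) = 32, σ(22) = 36, σ(23) = 24, σ(24) = 60, σ(25) = 31, σ(26) = 42, σ(27) = 40, σ(28) = 56, σ(29) = 30, σ(30) = 72, σ(31) = 32, σ(32) = 63, σ(33) = 48, σ(34) = 54, σ(35) = 48, σ(36) = 91, σ(37) = 38, σ(38) = 60, σ(39) = 56, σ(40) = 90, σ(41) = 42, σ(42) = 96, σ(43) = 44, σ(44) = 84, σ(45) = 78, σ(46) = 72, σ(47) = 48, σ(48) = 124, σ(49) = 57, σ(50) = 93, σ(51) = 72, σ(52) = 98, σ(53) = 54, σ(54) = 120, σ(55) = 72, σ(56) = 120, σ(57) = 80, σ(58) = 90, σ(59) = 60, σ(60) = 168, σ(61) = 62, σ(62) = 96, σ(63) = 104, σ(64) = 127, σ(65) = 84, σ(66) = 144, σ(67) = 68, σ(68) = 126, σ(69) = 96, σ(70) = 144, σ(71) = 72, σ(72) = 195, σ(73) = 74, σ(74) = 114, σ(75) = 124, σ(76) = 140, σ(77) = 96, σ(78) = 168, σ(79) = 80, σ(80) = 186, σ(81) = 121, σ(82) = 126, σ(83) = 84, σ(84) = 224, σ(85) = 108, σ(86) = 132, σ(87) = 120, σ(88) = 180, σ(89) = 90, σ(90) = 234, σ(91) = 112, σ(92) = 168. Summing all 92 values: 7013. (Average order: Σ_{n ≤ x} σ(n) ~ (π²/12) x². For x = 92, (π²/12)·92² ≈ 6961.36.)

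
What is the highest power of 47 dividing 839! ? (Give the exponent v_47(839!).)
v_47(839!) = 17

Legendre's formula: v_p(n!) = Σ_{k ≥ 1} ⌊n / p^k⌋. For p = 47, n = 839, the terms are:
  ⌊839/47^1⌋ = ⌊839/47⌋ = 17
(the next term ⌊839/47^2⌋ = 0, terminating the sum). Summing: v_47(839!) = 17 = 17.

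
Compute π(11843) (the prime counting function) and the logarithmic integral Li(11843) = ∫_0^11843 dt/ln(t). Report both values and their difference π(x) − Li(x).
π(11843) = 1421;  Li(11843) ≈ 1444.37;  π(x) − Li(x) ≈ -23.37.

Direct count of primes ≤ 11843 gives π(11843) = 1421. Numerical evaluation of the logarithmic integral gives Li(11843) ≈ 1444.37. The difference π(x) − Li(x) ≈ -23.37 is typically negative for small/moderate x (Li(x) overestimates), though Littlewood's theorem shows this sign changes infinitely often.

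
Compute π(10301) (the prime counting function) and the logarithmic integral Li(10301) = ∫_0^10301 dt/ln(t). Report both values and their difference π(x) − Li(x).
π(10301) = 1263;  Li(10301) ≈ 1278.77;  π(x) − Li(x) ≈ -15.77.

Direct count of primes ≤ 10301 gives π(10301) = 1263. Numerical evaluation of the logarithmic integral gives Li(10301) ≈ 1278.77. The difference π(x) − Li(x) ≈ -15.77 is typically negative for small/moderate x (Li(x) overestimates), though Littlewood's theorem shows this sign changes infinitely often.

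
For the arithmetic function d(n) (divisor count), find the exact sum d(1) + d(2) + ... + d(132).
Σ_{n ≤ 132} d(n) = 671

Compute d(n) for each 1 ≤ n ≤ 132: d(1) = 1, d(2) = 2, d(3) = 2, d(4) = 3, d(5) = 2, d(6) = 4, d(7) = 2, d(8) = 4, d(9) = 3, d(10) = 4, d(11) = 2, d(12) = 6, d(13) = 2, d(14) = 4, d(15) = 4, d(16) = 5, d(17) = 2, d(18) = 6, d(19) = 2, d(20) = 6, d(21) = 4, d(22) = 4, d(23) = 2, d(24) = 8, d(25) = 3, d(26) = 4, d(27) = 4, d(28) = 6, d(29) = 2, d(30) = 8, d(31) = 2, d(32) = 6, d(33) = 4, d(34) = 4, d(35) = 4, d(36) = 9, d(37) = 2, d(38) = 4, d(39) = 4, d(40) = 8, d(41) = 2, d(42) = 8, d(43) = 2, d(44) = 6, d(45) = 6, d(46) = 4, d(47) = 2, d(48) = 10, d(49) = 3, d(50) = 6, d(51) = 4, d(52) = 6, d(53) = 2, d(54) = 8, d(55) = 4, d(56) = 8, d(57) = 4, d(58) = 4, d(59) = 2, d(60) = 12, d(61) = 2, d(62) = 4, d(63) = 6, d(64) = 7, d(65) = 4, d(66) = 8, d(67) = 2, d(68) = 6, d(69) = 4, d(70) = 8, d(71) = 2, d(72) = 12, d(73) = 2, d(74) = 4, d(75) = 6, d(76) = 6, d(77) = 4, d(78) = 8, d(79) = 2, d(80) = 10, d(81) = 5, d(82) = 4, d(83) = 2, d(84) = 12, d(85) = 4, d(86) = 4, d(87) = 4, d(88) = 8, d(89) = 2, d(90) = 12, d(91) = 4, d(92) = 6, d(93) = 4, d(94) = 4, d(95) = 4, d(96) = 12, d(97) = 2, d(98) = 6, d(99) = 6, d(100) = 9, d(101) = 2, d(102) = 8, d(103) = 2, d(104) = 8, d(105) = 8, d(106) = 4, d(107) = 2, d(108) = 12, d(109) = 2, d(110) = 8, d(111) = 4, d(112) = 10, d(113) = 2, d(114) = 8, d(115) = 4, d(116) = 6, d(117) = 6, d(118) = 4, d(119) = 4, d(120) = 16, d(121) = 3, d(122) = 4, d(123) = 4, d(124) = 6, d(125) = 4, d(126) = 12, d(127) = 2, d(128) = 8, d(129) = 4, d(130) = 8, d(131) = 2, d(132) = 12. Summing all 132 values: 671. (Dirichlet's divisor formula: Σ_{n ≤ x} d(n) = x ln(x) + (2γ − 1) x + O(√x). For x = 132, the asymptotic estimate is ≈ 664.91.)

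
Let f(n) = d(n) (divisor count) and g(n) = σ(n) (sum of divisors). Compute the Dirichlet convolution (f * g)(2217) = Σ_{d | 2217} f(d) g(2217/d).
(d * σ)(2217) = 4452

Divisors of 2217: [1, 3, 739, 2217]. For each d | 2217:
  d = 1: d(1) · σ(2217/1) = 1 · 2960 = 2960
  d = 3: d(3) · σ(2217/3) = 2 · 740 = 1480
  d = 739: d(739) · σ(2217/739) = 2 · 4 = 8
  d = 2217: d(2217) · σ(2217/2217) = 4 · 1 = 4
Summing: (d * σ)(2217) = 2960 + 1480 + 8 + 4 = 4452.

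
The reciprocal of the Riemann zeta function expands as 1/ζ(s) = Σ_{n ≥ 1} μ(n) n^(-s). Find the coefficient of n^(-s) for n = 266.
μ(266) = -1

Factor n = 266 = 2 · 7 · 19. μ(n) = 0 if any exponent ≥ 2 (not squarefree); otherwise μ(n) = (−1)^{ω(n)} where ω(n) is the number of distinct prime factors. Applying: μ(266) = -1.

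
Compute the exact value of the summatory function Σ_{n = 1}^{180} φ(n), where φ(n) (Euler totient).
Σ_{n ≤ 180} φ(n) = 9880

Compute φ(n) for each 1 ≤ n ≤ 180: φ(1) = 1, φ(2) = 1, φ(3) = 2, φ(4) = 2, φ(5) = 4, φ(6) = 2, φ(7) = 6, φ(8) = 4, φ(9) = 6, φ(10) = 4, φ(11) = 10, φ(12) = 4, φ(13) = 12, φ(14) = 6, φ(15) = 8, φ(16) = 8, φ(17) = 16, φ(18) = 6, φ(19) = 18, φ(20) = 8, φ(21) = 12, φ(22) = 10, φ(23) = 22, φ(24) = 8, φ(25) = 20, φ(26) = 12, φ(27) = 18, φ(28) = 12, φ(29) = 28, φ(30) = 8, φ(31) = 30, φ(32) = 16, φ(33) = 20, φ(34) = 16, φ(35) = 24, φ(36) = 12, φ(37) = 36, φ(38) = 18, φ(39) = 24, φ(40) = 16, φ(41) = 40, φ(42) = 12, φ(43) = 42, φ(44) = 20, φ(45) = 24, φ(46) = 22, φ(47) = 46, φ(48) = 16, φ(49) = 42, φ(50) = 20, φ(51) = 32, φ(52) = 24, φ(53) = 52, φ(54) = 18, φ(55) = 40, φ(56) = 24, φ(57) = 36, φ(58) = 28, φ(59) = 58, φ(60) = 16, φ(61) = 60, φ(62) = 30, φ(63) = 36, φ(64) = 32, φ(65) = 48, φ(66) = 20, φ(67) = 66, φ(68) = 32, φ(69) = 44, φ(70) = 24, φ(71) = 70, φ(72) = 24, φ(73) = 72, φ(74) = 36, φ(75) = 40, φ(76) = 36, φ(77) = 60, φ(78) = 24, φ(79) = 78, φ(80) = 32, φ(81) = 54, φ(82) = 40, φ(83) = 82, φ(84) = 24, φ(85) = 64, φ(86) = 42, φ(87) = 56, φ(88) = 40, φ(89) = 88, φ(90) = 24, φ(91) = 72, φ(92) = 44, φ(93) = 60, φ(94) = 46, φ(95) = 72, φ(96) = 32, φ(97) = 96, φ(98) = 42, φ(99) = 60, φ(100) = 40, φ(101) = 100, φ(102) = 32, φ(103) = 102, φ(104) = 48, φ(105) = 48, φ(106) = 52, φ(107) = 106, φ(108) = 36, φ(109) = 108, φ(110) = 40, φ(111) = 72, φ(112) = 48, φ(113) = 112, φ(114) = 36, φ(115) = 88, φ(116) = 56, φ(117) = 72, φ(118) = 58, φ(119) = 96, φ(120) = 32, φ(121) = 110, φ(122) = 60, φ(123) = 80, φ(124) = 60, φ(125) = 100, φ(126) = 36, φ(127) = 126, φ(128) = 64, φ(129) = 84, φ(130) = 48, φ(131) = 130, φ(132) = 40, φ(133) = 108, φ(134) = 66, φ(135) = 72, φ(136) = 64, φ(137) = 136, φ(138) = 44, φ(139) = 138, φ(140) = 48, φ(141) = 92, φ(142) = 70, φ(143) = 120, φ(144) = 48, φ(145) = 112, φ(146) = 72, φ(147) = 84, φ(148) = 72, φ(149) = 148, φ(150) = 40, φ(151) = 150, φ(152) = 72, φ(153) = 96, φ(154) = 60, φ(155) = 120, φ(156) = 48, φ(157) = 156, φ(158) = 78, φ(159) = 104, φ(160) = 64, φ(161) = 132, φ(162) = 54, φ(163) = 162, φ(164) = 80, φ(165) = 80, φ(166) = 82, φ(167) = 166, φ(168) = 48, φ(169) = 156, φ(170) = 64, φ(171) = 108, φ(172) = 84, φ(173) = 172, φ(174) = 56, φ(175) = 120, φ(176) = 80, φ(177) = 116, φ(178) = 88, φ(179) = 178, φ(180) = 48. Summing all 180 values: 9880. (Average order: Σ_{n ≤ x} φ(n) ~ (3/π²) x². For x = 180, (3/π²)·180² ≈ 9848.42.)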